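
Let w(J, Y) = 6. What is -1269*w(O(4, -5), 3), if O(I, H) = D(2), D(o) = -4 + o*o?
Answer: -7614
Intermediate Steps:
D(o) = -4 + o²
O(I, H) = 0 (O(I, H) = -4 + 2² = -4 + 4 = 0)
-1269*w(O(4, -5), 3) = -1269*6 = -7614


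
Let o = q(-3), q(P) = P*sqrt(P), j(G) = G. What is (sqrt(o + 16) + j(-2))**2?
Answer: (2 - sqrt(16 - 3*I*sqrt(3)))**2 ≈ 3.7957 - 2.6308*I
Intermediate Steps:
q(P) = P**(3/2)
o = -3*I*sqrt(3) (o = (-3)**(3/2) = -3*I*sqrt(3) ≈ -5.1962*I)
(sqrt(o + 16) + j(-2))**2 = (sqrt(-3*I*sqrt(3) + 16) - 2)**2 = (sqrt(16 - 3*I*sqrt(3)) - 2)**2 = (-2 + sqrt(16 - 3*I*sqrt(3)))**2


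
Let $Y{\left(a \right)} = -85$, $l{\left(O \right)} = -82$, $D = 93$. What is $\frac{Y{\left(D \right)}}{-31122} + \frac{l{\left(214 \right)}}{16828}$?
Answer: $- \frac{20029}{9352161} \approx -0.0021416$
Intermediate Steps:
$\frac{Y{\left(D \right)}}{-31122} + \frac{l{\left(214 \right)}}{16828} = - \frac{85}{-31122} - \frac{82}{16828} = \left(-85\right) \left(- \frac{1}{31122}\right) - \frac{41}{8414} = \frac{85}{31122} - \frac{41}{8414} = - \frac{20029}{9352161}$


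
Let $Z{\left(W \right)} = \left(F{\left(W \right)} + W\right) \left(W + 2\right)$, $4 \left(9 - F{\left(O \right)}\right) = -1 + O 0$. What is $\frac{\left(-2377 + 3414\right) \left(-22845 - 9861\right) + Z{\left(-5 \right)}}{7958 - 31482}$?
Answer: $\frac{135664539}{94096} \approx 1441.8$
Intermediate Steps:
$F{\left(O \right)} = \frac{37}{4}$ ($F{\left(O \right)} = 9 - \frac{-1 + O 0}{4} = 9 - \frac{-1 + 0}{4} = 9 - - \frac{1}{4} = 9 + \frac{1}{4} = \frac{37}{4}$)
$Z{\left(W \right)} = \left(2 + W\right) \left(\frac{37}{4} + W\right)$ ($Z{\left(W \right)} = \left(\frac{37}{4} + W\right) \left(W + 2\right) = \left(\frac{37}{4} + W\right) \left(2 + W\right) = \left(2 + W\right) \left(\frac{37}{4} + W\right)$)
$\frac{\left(-2377 + 3414\right) \left(-22845 - 9861\right) + Z{\left(-5 \right)}}{7958 - 31482} = \frac{\left(-2377 + 3414\right) \left(-22845 - 9861\right) + \left(\frac{37}{2} + \left(-5\right)^{2} + \frac{45}{4} \left(-5\right)\right)}{7958 - 31482} = \frac{1037 \left(-32706\right) + \left(\frac{37}{2} + 25 - \frac{225}{4}\right)}{-23524} = \left(-33916122 - \frac{51}{4}\right) \left(- \frac{1}{23524}\right) = \left(- \frac{135664539}{4}\right) \left(- \frac{1}{23524}\right) = \frac{135664539}{94096}$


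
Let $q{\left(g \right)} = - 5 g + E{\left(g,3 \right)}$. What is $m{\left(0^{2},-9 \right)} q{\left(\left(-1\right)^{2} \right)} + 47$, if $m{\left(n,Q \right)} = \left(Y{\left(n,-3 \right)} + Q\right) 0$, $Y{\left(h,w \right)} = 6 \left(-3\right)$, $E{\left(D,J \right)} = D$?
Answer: $47$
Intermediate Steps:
$Y{\left(h,w \right)} = -18$
$m{\left(n,Q \right)} = 0$ ($m{\left(n,Q \right)} = \left(-18 + Q\right) 0 = 0$)
$q{\left(g \right)} = - 4 g$ ($q{\left(g \right)} = - 5 g + g = - 4 g$)
$m{\left(0^{2},-9 \right)} q{\left(\left(-1\right)^{2} \right)} + 47 = 0 \left(- 4 \left(-1\right)^{2}\right) + 47 = 0 \left(\left(-4\right) 1\right) + 47 = 0 \left(-4\right) + 47 = 0 + 47 = 47$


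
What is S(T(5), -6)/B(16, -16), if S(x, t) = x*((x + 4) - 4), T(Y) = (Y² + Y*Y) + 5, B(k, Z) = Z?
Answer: -3025/16 ≈ -189.06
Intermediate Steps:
T(Y) = 5 + 2*Y² (T(Y) = (Y² + Y²) + 5 = 2*Y² + 5 = 5 + 2*Y²)
S(x, t) = x² (S(x, t) = x*((4 + x) - 4) = x*x = x²)
S(T(5), -6)/B(16, -16) = (5 + 2*5²)²/(-16) = -(5 + 2*25)²/16 = -(5 + 50)²/16 = -1/16*55² = -1/16*3025 = -3025/16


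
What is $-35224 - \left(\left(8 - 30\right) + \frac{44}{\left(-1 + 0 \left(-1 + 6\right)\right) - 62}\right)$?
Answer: $- \frac{2217682}{63} \approx -35201.0$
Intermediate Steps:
$-35224 - \left(\left(8 - 30\right) + \frac{44}{\left(-1 + 0 \left(-1 + 6\right)\right) - 62}\right) = -35224 - \left(\left(8 - 30\right) + \frac{44}{\left(-1 + 0 \cdot 5\right) - 62}\right) = -35224 - \left(-22 + \frac{44}{\left(-1 + 0\right) - 62}\right) = -35224 - \left(-22 + \frac{44}{-1 - 62}\right) = -35224 - \left(-22 + \frac{44}{-63}\right) = -35224 - \left(-22 + 44 \left(- \frac{1}{63}\right)\right) = -35224 - \left(-22 - \frac{44}{63}\right) = -35224 - - \frac{1430}{63} = -35224 + \frac{1430}{63} = - \frac{2217682}{63}$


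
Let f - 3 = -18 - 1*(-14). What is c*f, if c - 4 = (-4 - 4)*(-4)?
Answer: -36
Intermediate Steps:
c = 36 (c = 4 + (-4 - 4)*(-4) = 4 - 8*(-4) = 4 + 32 = 36)
f = -1 (f = 3 + (-18 - 1*(-14)) = 3 + (-18 + 14) = 3 - 4 = -1)
c*f = 36*(-1) = -36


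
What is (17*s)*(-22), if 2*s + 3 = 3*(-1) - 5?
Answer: 2057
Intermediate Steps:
s = -11/2 (s = -3/2 + (3*(-1) - 5)/2 = -3/2 + (-3 - 5)/2 = -3/2 + (1/2)*(-8) = -3/2 - 4 = -11/2 ≈ -5.5000)
(17*s)*(-22) = (17*(-11/2))*(-22) = -187/2*(-22) = 2057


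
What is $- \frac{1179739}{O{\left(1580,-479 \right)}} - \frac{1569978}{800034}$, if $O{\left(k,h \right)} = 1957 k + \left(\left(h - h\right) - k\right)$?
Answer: $- \frac{965969486761}{412081512720} \approx -2.3441$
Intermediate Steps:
$O{\left(k,h \right)} = 1956 k$ ($O{\left(k,h \right)} = 1957 k + \left(0 - k\right) = 1957 k - k = 1956 k$)
$- \frac{1179739}{O{\left(1580,-479 \right)}} - \frac{1569978}{800034} = - \frac{1179739}{1956 \cdot 1580} - \frac{1569978}{800034} = - \frac{1179739}{3090480} - \frac{261663}{133339} = - \frac{965969486761}{412081512720}$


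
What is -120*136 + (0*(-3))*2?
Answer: -16320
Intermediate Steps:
-120*136 + (0*(-3))*2 = -16320 + 0*2 = -16320 + 0 = -16320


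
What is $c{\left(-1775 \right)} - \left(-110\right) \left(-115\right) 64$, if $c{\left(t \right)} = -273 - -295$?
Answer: $-809578$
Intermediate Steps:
$c{\left(t \right)} = 22$ ($c{\left(t \right)} = -273 + 295 = 22$)
$c{\left(-1775 \right)} - \left(-110\right) \left(-115\right) 64 = 22 - \left(-110\right) \left(-115\right) 64 = 22 - 12650 \cdot 64 = 22 - 809600 = -809578$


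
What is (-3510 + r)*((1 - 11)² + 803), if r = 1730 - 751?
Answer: -2285493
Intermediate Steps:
r = 979
(-3510 + r)*((1 - 11)² + 803) = (-3510 + 979)*((1 - 11)² + 803) = -2531*((-10)² + 803) = -2531*(100 + 803) = -2531*903 = -2285493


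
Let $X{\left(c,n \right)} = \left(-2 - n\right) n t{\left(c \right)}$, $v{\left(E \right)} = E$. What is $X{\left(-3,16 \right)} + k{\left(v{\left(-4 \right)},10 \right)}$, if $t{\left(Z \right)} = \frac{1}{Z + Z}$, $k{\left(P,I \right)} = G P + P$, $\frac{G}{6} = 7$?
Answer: $-124$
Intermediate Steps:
$G = 42$ ($G = 6 \cdot 7 = 42$)
$k{\left(P,I \right)} = 43 P$ ($k{\left(P,I \right)} = 42 P + P = 43 P$)
$t{\left(Z \right)} = \frac{1}{2 Z}$
$X{\left(c,n \right)} = \frac{n \left(-2 - n\right)}{2 c}$ ($X{\left(c,n \right)} = \left(-2 - n\right) n \frac{1}{2 c} = n \left(-2 - n\right) \frac{1}{2 c} = \frac{n \left(-2 - n\right)}{2 c}$)
$X{\left(-3,16 \right)} + k{\left(v{\left(-4 \right)},10 \right)} = \left(- \frac{1}{2}\right) 16 \frac{1}{-3} \left(2 + 16\right) + 43 \left(-4\right) = \left(- \frac{1}{2}\right) 16 \left(- \frac{1}{3}\right) 18 - 172 = 48 - 172 = -124$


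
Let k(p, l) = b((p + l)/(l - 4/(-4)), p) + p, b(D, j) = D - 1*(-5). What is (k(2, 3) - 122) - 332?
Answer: -1783/4 ≈ -445.75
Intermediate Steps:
b(D, j) = 5 + D (b(D, j) = D + 5 = 5 + D)
k(p, l) = 5 + p + (l + p)/(1 + l) (k(p, l) = (5 + (p + l)/(l - 4/(-4))) + p = (5 + (l + p)/(l - 4*(-¼))) + p = (5 + (l + p)/(l + 1)) + p = (5 + (l + p)/(1 + l)) + p = 5 + p + (l + p)/(1 + l))
(k(2, 3) - 122) - 332 = ((3 + 2 + (1 + 3)*(5 + 2))/(1 + 3) - 122) - 332 = ((3 + 2 + 4*7)/4 - 122) - 332 = ((3 + 2 + 28)/4 - 122) - 332 = ((¼)*33 - 122) - 332 = (33/4 - 122) - 332 = -455/4 - 332 = -1783/4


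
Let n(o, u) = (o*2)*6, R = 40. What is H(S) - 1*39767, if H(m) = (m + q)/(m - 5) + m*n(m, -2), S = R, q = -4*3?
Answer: -102831/5 ≈ -20566.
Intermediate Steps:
q = -12
n(o, u) = 12*o (n(o, u) = (2*o)*6 = 12*o)
S = 40
H(m) = 12*m² + (-12 + m)/(-5 + m) (H(m) = (m - 12)/(m - 5) + m*(12*m) = (-12 + m)/(-5 + m) + 12*m² = 12*m² + (-12 + m)/(-5 + m))
H(S) - 1*39767 = (-12 + 40 - 60*40² + 12*40³)/(-5 + 40) - 1*39767 = (-12 + 40 - 60*1600 + 12*64000)/35 - 39767 = (-12 + 40 - 96000 + 768000)/35 - 39767 = (1/35)*672028 - 39767 = 96004/5 - 39767 = -102831/5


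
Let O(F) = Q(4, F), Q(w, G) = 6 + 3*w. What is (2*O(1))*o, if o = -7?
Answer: -252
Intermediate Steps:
O(F) = 18 (O(F) = 6 + 3*4 = 6 + 12 = 18)
(2*O(1))*o = (2*18)*(-7) = 36*(-7) = -252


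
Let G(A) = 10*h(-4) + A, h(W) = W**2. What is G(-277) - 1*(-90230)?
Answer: 90113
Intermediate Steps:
G(A) = 160 + A (G(A) = 10*(-4)**2 + A = 10*16 + A = 160 + A)
G(-277) - 1*(-90230) = (160 - 277) - 1*(-90230) = -117 + 90230 = 90113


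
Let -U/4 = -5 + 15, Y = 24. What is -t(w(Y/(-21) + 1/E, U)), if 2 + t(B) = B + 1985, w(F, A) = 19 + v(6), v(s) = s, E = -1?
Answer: -2008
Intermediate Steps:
U = -40 (U = -4*(-5 + 15) = -4*10 = -40)
w(F, A) = 25 (w(F, A) = 19 + 6 = 25)
t(B) = 1983 + B (t(B) = -2 + (B + 1985) = -2 + (1985 + B) = 1983 + B)
-t(w(Y/(-21) + 1/E, U)) = -(1983 + 25) = -1*2008 = -2008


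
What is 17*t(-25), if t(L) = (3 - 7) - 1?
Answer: -85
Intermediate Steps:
t(L) = -5 (t(L) = -4 - 1 = -5)
17*t(-25) = 17*(-5) = -85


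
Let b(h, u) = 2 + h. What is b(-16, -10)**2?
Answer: 196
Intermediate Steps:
b(-16, -10)**2 = (2 - 16)**2 = (-14)**2 = 196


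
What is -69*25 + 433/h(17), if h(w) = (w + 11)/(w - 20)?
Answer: -49599/28 ≈ -1771.4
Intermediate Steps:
h(w) = (11 + w)/(-20 + w)
-69*25 + 433/h(17) = -69*25 + 433/(((11 + 17)/(-20 + 17))) = -23*75 + 433/((28/(-3))) = -1725 + 433/((-⅓*28)) = -1725 + 433/(-28/3) = -1725 + 433*(-3/28) = -1725 - 1299/28 = -49599/28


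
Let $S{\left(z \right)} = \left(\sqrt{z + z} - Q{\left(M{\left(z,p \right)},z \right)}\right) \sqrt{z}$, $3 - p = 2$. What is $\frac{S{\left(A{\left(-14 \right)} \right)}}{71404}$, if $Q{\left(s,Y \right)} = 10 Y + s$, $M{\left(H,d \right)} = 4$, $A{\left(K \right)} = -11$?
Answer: $- \frac{11 \sqrt{2}}{71404} + \frac{53 i \sqrt{11}}{35702} \approx -0.00021786 + 0.0049236 i$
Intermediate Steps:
$p = 1$ ($p = 3 - 2 = 1$)
$Q{\left(s,Y \right)} = s + 10 Y$
$S{\left(z \right)} = \sqrt{z} \left(-4 - 10 z + \sqrt{2} \sqrt{z}\right)$ ($S{\left(z \right)} = \left(\sqrt{z + z} - \left(4 + 10 z\right)\right) \sqrt{z} = \left(\sqrt{2 z} - \left(4 + 10 z\right)\right) \sqrt{z} = \left(\sqrt{2} \sqrt{z} - \left(4 + 10 z\right)\right) \sqrt{z} = \left(-4 - 10 z + \sqrt{2} \sqrt{z}\right) \sqrt{z} = \sqrt{z} \left(-4 - 10 z + \sqrt{2} \sqrt{z}\right)$)
$\frac{S{\left(A{\left(-14 \right)} \right)}}{71404} = \frac{- 11 \sqrt{2} + \sqrt{-11} \left(-4 - -110\right)}{71404} = \left(- 11 \sqrt{2} + i \sqrt{11} \left(-4 + 110\right)\right) \frac{1}{71404} = \left(- 11 \sqrt{2} + i \sqrt{11} \cdot 106\right) \frac{1}{71404} = \left(- 11 \sqrt{2} + 106 i \sqrt{11}\right) \frac{1}{71404} = - \frac{11 \sqrt{2}}{71404} + \frac{53 i \sqrt{11}}{35702}$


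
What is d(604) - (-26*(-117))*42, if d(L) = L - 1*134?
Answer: -127294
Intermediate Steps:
d(L) = -134 + L (d(L) = L - 134 = -134 + L)
d(604) - (-26*(-117))*42 = (-134 + 604) - (-26*(-117))*42 = 470 - 3042*42 = 470 - 1*127764 = 470 - 127764 = -127294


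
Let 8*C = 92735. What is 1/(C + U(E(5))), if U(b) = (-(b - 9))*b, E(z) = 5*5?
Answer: 8/89535 ≈ 8.9351e-5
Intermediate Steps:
C = 92735/8 (C = (⅛)*92735 = 92735/8 ≈ 11592.)
E(z) = 25
U(b) = b*(9 - b) (U(b) = (-(-9 + b))*b = (9 - b)*b = b*(9 - b))
1/(C + U(E(5))) = 1/(92735/8 + 25*(9 - 1*25)) = 1/(92735/8 + 25*(9 - 25)) = 1/(92735/8 + 25*(-16)) = 1/(92735/8 - 400) = 1/(89535/8) = 8/89535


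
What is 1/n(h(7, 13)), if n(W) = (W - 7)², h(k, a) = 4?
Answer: ⅑ ≈ 0.11111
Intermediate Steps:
n(W) = (-7 + W)²
1/n(h(7, 13)) = 1/((-7 + 4)²) = 1/((-3)²) = 1/9 = ⅑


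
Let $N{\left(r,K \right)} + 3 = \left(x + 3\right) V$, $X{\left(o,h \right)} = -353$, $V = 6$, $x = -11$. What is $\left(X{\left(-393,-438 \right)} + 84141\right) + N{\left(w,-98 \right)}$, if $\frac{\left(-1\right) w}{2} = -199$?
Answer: $83737$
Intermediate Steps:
$w = 398$ ($w = \left(-2\right) \left(-199\right) = 398$)
$N{\left(r,K \right)} = -51$ ($N{\left(r,K \right)} = -3 + \left(-11 + 3\right) 6 = -3 - 48 = -51$)
$\left(X{\left(-393,-438 \right)} + 84141\right) + N{\left(w,-98 \right)} = \left(-353 + 84141\right) - 51 = 83788 - 51 = 83737$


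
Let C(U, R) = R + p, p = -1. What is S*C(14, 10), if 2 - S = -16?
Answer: 162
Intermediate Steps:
C(U, R) = -1 + R (C(U, R) = R - 1 = -1 + R)
S = 18 (S = 2 - 1*(-16) = 2 + 16 = 18)
S*C(14, 10) = 18*(-1 + 10) = 18*9 = 162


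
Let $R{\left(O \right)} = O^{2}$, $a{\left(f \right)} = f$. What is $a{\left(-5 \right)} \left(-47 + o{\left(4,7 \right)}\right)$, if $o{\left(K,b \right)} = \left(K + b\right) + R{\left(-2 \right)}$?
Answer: $160$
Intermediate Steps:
$o{\left(K,b \right)} = 4 + K + b$ ($o{\left(K,b \right)} = \left(K + b\right) + \left(-2\right)^{2} = \left(K + b\right) + 4 = 4 + K + b$)
$a{\left(-5 \right)} \left(-47 + o{\left(4,7 \right)}\right) = - 5 \left(-47 + \left(4 + 4 + 7\right)\right) = - 5 \left(-47 + 15\right) = \left(-5\right) \left(-32\right) = 160$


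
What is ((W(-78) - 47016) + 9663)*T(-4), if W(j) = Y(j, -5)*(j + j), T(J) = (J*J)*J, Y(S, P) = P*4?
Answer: 2190912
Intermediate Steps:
Y(S, P) = 4*P
T(J) = J³ (T(J) = J²*J = J³)
W(j) = -40*j (W(j) = (4*(-5))*(j + j) = -40*j)
((W(-78) - 47016) + 9663)*T(-4) = ((-40*(-78) - 47016) + 9663)*(-4)³ = ((3120 - 47016) + 9663)*(-64) = (-43896 + 9663)*(-64) = -34233*(-64) = 2190912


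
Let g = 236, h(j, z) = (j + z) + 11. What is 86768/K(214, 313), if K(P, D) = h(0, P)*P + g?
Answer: 43384/24193 ≈ 1.7932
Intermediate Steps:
h(j, z) = 11 + j + z
K(P, D) = 236 + P*(11 + P) (K(P, D) = (11 + 0 + P)*P + 236 = (11 + P)*P + 236 = P*(11 + P) + 236 = 236 + P*(11 + P))
86768/K(214, 313) = 86768/(236 + 214*(11 + 214)) = 86768/(236 + 214*225) = 86768/(236 + 48150) = 86768/48386 = 86768*(1/48386) = 43384/24193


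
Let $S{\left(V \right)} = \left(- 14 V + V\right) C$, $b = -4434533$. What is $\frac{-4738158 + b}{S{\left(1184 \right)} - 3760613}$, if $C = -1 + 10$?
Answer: $\frac{9172691}{3899141} \approx 2.3525$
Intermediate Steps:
$C = 9$
$S{\left(V \right)} = - 117 V$ ($S{\left(V \right)} = \left(- 14 V + V\right) 9 = - 13 V 9 = - 117 V$)
$\frac{-4738158 + b}{S{\left(1184 \right)} - 3760613} = \frac{-4738158 - 4434533}{\left(-117\right) 1184 - 3760613} = - \frac{9172691}{-138528 - 3760613} = - \frac{9172691}{-3899141} = \left(-9172691\right) \left(- \frac{1}{3899141}\right) = \frac{9172691}{3899141}$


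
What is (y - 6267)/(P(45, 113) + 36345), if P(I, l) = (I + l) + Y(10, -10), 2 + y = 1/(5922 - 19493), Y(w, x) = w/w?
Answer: -10634575/61924473 ≈ -0.17173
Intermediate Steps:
Y(w, x) = 1
y = -27143/13571 (y = -2 + 1/(5922 - 19493) = -2 + 1/(-13571) = -2 - 1/13571 = -27143/13571 ≈ -2.0001)
P(I, l) = 1 + I + l (P(I, l) = (I + l) + 1 = 1 + I + l)
(y - 6267)/(P(45, 113) + 36345) = (-27143/13571 - 6267)/((1 + 45 + 113) + 36345) = -85076600/(13571*(159 + 36345)) = -85076600/13571/36504 = -85076600/13571*1/36504 = -10634575/61924473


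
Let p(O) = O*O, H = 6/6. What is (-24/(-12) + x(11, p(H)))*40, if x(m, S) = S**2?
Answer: 120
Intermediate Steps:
H = 1 (H = 6*(1/6) = 1)
p(O) = O**2
(-24/(-12) + x(11, p(H)))*40 = (-24/(-12) + (1**2)**2)*40 = (-24*(-1/12) + 1**2)*40 = (2 + 1)*40 = 3*40 = 120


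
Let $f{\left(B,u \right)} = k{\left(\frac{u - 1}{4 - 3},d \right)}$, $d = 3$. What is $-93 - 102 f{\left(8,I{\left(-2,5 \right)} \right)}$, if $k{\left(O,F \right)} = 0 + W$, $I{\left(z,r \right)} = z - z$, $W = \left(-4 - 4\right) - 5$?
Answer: $1233$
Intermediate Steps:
$W = -13$ ($W = -8 - 5 = -13$)
$I{\left(z,r \right)} = 0$
$k{\left(O,F \right)} = -13$ ($k{\left(O,F \right)} = 0 - 13 = -13$)
$f{\left(B,u \right)} = -13$
$-93 - 102 f{\left(8,I{\left(-2,5 \right)} \right)} = -93 - -1326 = -93 + 1326 = 1233$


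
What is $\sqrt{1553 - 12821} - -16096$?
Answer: $16096 + 6 i \sqrt{313} \approx 16096.0 + 106.15 i$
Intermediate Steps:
$\sqrt{1553 - 12821} - -16096 = \sqrt{-11268} + \left(-2652 + 18748\right) = 6 i \sqrt{313} + 16096 = 16096 + 6 i \sqrt{313}$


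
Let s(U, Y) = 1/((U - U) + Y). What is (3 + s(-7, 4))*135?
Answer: 1755/4 ≈ 438.75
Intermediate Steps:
s(U, Y) = 1/Y (s(U, Y) = 1/(0 + Y) = 1/Y)
(3 + s(-7, 4))*135 = (3 + 1/4)*135 = (3 + ¼)*135 = (13/4)*135 = 1755/4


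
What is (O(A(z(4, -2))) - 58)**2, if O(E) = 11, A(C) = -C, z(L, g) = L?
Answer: 2209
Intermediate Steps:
(O(A(z(4, -2))) - 58)**2 = (11 - 58)**2 = (-47)**2 = 2209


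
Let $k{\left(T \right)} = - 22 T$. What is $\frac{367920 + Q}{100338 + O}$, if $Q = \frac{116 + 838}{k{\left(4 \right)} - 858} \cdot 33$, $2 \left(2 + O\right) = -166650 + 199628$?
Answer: $\frac{15819129}{5023475} \approx 3.149$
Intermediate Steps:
$O = 16487$ ($O = -2 + \frac{-166650 + 199628}{2} = -2 + \frac{1}{2} \cdot 32978 = -2 + 16489 = 16487$)
$Q = - \frac{1431}{43}$ ($Q = \frac{116 + 838}{\left(-22\right) 4 - 858} \cdot 33 = \frac{954}{-88 - 858} \cdot 33 = \frac{954}{-946} \cdot 33 = 954 \left(- \frac{1}{946}\right) 33 = \left(- \frac{477}{473}\right) 33 = - \frac{1431}{43} \approx -33.279$)
$\frac{367920 + Q}{100338 + O} = \frac{367920 - \frac{1431}{43}}{100338 + 16487} = \frac{15819129}{43 \cdot 116825} = \frac{15819129}{43} \cdot \frac{1}{116825} = \frac{15819129}{5023475}$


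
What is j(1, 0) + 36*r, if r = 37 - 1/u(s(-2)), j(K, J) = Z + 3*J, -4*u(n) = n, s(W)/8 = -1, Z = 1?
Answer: 1315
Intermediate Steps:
s(W) = -8 (s(W) = 8*(-1) = -8)
u(n) = -n/4
j(K, J) = 1 + 3*J
r = 73/2 (r = 37 - 1/((-1/4*(-8))) = 37 - 1/2 = 73/2 ≈ 36.500)
j(1, 0) + 36*r = (1 + 3*0) + 36*(73/2) = (1 + 0) + 1314 = 1 + 1314 = 1315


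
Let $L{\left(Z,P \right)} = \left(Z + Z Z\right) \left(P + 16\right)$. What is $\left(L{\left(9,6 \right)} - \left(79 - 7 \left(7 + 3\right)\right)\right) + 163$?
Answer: $2134$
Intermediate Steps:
$L{\left(Z,P \right)} = \left(16 + P\right) \left(Z + Z^{2}\right)$ ($L{\left(Z,P \right)} = \left(Z + Z^{2}\right) \left(16 + P\right) = \left(16 + P\right) \left(Z + Z^{2}\right)$)
$\left(L{\left(9,6 \right)} - \left(79 - 7 \left(7 + 3\right)\right)\right) + 163 = \left(9 \left(16 + 6 + 16 \cdot 9 + 6 \cdot 9\right) - \left(79 - 7 \left(7 + 3\right)\right)\right) + 163 = \left(9 \left(16 + 6 + 144 + 54\right) + \left(-79 + 7 \cdot 10\right)\right) + 163 = \left(9 \cdot 220 + \left(-79 + 70\right)\right) + 163 = \left(1980 - 9\right) + 163 = 1971 + 163 = 2134$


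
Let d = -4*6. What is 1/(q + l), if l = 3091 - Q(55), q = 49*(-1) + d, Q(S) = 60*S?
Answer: -1/282 ≈ -0.0035461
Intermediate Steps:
d = -24
q = -73 (q = 49*(-1) - 24 = -49 - 24 = -73)
l = -209 (l = 3091 - 60*55 = 3091 - 1*3300 = 3091 - 3300 = -209)
1/(q + l) = 1/(-73 - 209) = 1/(-282) = -1/282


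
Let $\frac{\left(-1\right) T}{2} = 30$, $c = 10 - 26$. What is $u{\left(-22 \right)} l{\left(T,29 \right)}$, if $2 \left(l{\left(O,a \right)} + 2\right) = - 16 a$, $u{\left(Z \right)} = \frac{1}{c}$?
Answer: $\frac{117}{8} \approx 14.625$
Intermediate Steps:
$c = -16$
$T = -60$ ($T = \left(-2\right) 30 = -60$)
$u{\left(Z \right)} = - \frac{1}{16}$ ($u{\left(Z \right)} = \frac{1}{-16} = - \frac{1}{16}$)
$l{\left(O,a \right)} = -2 - 8 a$ ($l{\left(O,a \right)} = -2 + \frac{\left(-16\right) a}{2} = -2 - 8 a$)
$u{\left(-22 \right)} l{\left(T,29 \right)} = - \frac{-2 - 232}{16} = \left(- \frac{1}{16}\right) \left(-234\right) = \frac{117}{8}$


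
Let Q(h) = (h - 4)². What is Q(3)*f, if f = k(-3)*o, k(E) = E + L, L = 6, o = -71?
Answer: -213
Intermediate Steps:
Q(h) = (-4 + h)²
k(E) = 6 + E (k(E) = E + 6 = 6 + E)
f = -213 (f = (6 - 3)*(-71) = 3*(-71) = -213)
Q(3)*f = (-4 + 3)²*(-213) = (-1)²*(-213) = 1*(-213) = -213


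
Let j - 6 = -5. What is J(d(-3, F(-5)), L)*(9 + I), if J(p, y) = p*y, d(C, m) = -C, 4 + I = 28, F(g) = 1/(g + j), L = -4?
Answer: -396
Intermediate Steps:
j = 1 (j = 6 - 5 = 1)
F(g) = 1/(1 + g) (F(g) = 1/(g + 1) = 1/(1 + g))
I = 24 (I = -4 + 28 = 24)
J(d(-3, F(-5)), L)*(9 + I) = (-1*(-3)*(-4))*(9 + 24) = (3*(-4))*33 = -12*33 = -396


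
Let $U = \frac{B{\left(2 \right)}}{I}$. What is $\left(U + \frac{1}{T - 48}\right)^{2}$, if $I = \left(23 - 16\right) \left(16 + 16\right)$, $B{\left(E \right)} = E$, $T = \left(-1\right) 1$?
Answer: $\frac{81}{614656} \approx 0.00013178$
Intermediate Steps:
$T = -1$
$I = 224$ ($I = 7 \cdot 32 = 224$)
$U = \frac{1}{112}$ ($U = \frac{2}{224} = 2 \cdot \frac{1}{224} = \frac{1}{112} \approx 0.0089286$)
$\left(U + \frac{1}{T - 48}\right)^{2} = \left(\frac{1}{112} + \frac{1}{-1 - 48}\right)^{2} = \left(\frac{1}{112} + \frac{1}{-49}\right)^{2} = \left(\frac{1}{112} - \frac{1}{49}\right)^{2} = \left(- \frac{9}{784}\right)^{2} = \frac{81}{614656}$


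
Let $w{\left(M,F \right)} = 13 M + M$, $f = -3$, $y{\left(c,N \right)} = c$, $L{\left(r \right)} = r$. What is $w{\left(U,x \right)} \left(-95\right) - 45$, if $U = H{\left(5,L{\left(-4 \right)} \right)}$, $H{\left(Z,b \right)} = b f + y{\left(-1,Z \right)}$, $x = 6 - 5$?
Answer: $-14675$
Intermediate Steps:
$x = 1$
$H{\left(Z,b \right)} = -1 - 3 b$ ($H{\left(Z,b \right)} = b \left(-3\right) - 1 = - 3 b - 1 = -1 - 3 b$)
$U = 11$ ($U = -1 - -12 = -1 + 12 = 11$)
$w{\left(M,F \right)} = 14 M$
$w{\left(U,x \right)} \left(-95\right) - 45 = 14 \cdot 11 \left(-95\right) - 45 = 154 \left(-95\right) - 45 = -14630 - 45 = -14675$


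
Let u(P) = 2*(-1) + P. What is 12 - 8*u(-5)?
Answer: 68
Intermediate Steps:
u(P) = -2 + P
12 - 8*u(-5) = 12 - 8*(-2 - 5) = 12 - 8*(-7) = 12 + 56 = 68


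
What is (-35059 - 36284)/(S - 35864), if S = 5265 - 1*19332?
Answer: 71343/49931 ≈ 1.4288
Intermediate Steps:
S = -14067 (S = 5265 - 19332 = -14067)
(-35059 - 36284)/(S - 35864) = (-35059 - 36284)/(-14067 - 35864) = -71343/(-49931) = -71343*(-1/49931) = 71343/49931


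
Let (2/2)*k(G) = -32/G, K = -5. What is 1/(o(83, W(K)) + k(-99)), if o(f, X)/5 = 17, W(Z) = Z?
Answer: 99/8447 ≈ 0.011720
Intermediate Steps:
o(f, X) = 85 (o(f, X) = 5*17 = 85)
k(G) = -32/G
1/(o(83, W(K)) + k(-99)) = 1/(85 - 32/(-99)) = 1/(85 - 32*(-1/99)) = 1/(85 + 32/99) = 1/(8447/99) = 99/8447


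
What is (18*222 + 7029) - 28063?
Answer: -17038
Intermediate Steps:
(18*222 + 7029) - 28063 = (3996 + 7029) - 28063 = 11025 - 28063 = -17038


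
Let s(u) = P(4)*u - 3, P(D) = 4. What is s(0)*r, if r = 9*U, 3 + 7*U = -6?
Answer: 243/7 ≈ 34.714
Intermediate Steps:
U = -9/7 (U = -3/7 + (⅐)*(-6) = -3/7 - 6/7 = -9/7 ≈ -1.2857)
r = -81/7 (r = 9*(-9/7) = -81/7 ≈ -11.571)
s(u) = -3 + 4*u (s(u) = 4*u - 3 = -3 + 4*u)
s(0)*r = (-3 + 4*0)*(-81/7) = (-3 + 0)*(-81/7) = -3*(-81/7) = 243/7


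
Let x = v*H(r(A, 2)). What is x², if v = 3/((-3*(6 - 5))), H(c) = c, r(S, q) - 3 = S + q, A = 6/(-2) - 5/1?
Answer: 9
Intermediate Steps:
A = -8 (A = 6*(-½) - 5*1 = -3 - 5 = -8)
r(S, q) = 3 + S + q (r(S, q) = 3 + (S + q) = 3 + S + q)
v = -1 (v = 3/((-3*1)) = 3/(-3) = 3*(-⅓) = -1)
x = 3 (x = -(3 - 8 + 2) = -1*(-3) = 3)
x² = 3² = 9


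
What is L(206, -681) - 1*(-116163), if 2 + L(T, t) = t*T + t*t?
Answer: 439636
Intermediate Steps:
L(T, t) = -2 + t**2 + T*t (L(T, t) = -2 + (t*T + t*t) = -2 + (T*t + t**2) = -2 + (t**2 + T*t) = -2 + t**2 + T*t)
L(206, -681) - 1*(-116163) = (-2 + (-681)**2 + 206*(-681)) - 1*(-116163) = (-2 + 463761 - 140286) + 116163 = 323473 + 116163 = 439636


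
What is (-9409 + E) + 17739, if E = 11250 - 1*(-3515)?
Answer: 23095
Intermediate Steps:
E = 14765 (E = 11250 + 3515 = 14765)
(-9409 + E) + 17739 = (-9409 + 14765) + 17739 = 5356 + 17739 = 23095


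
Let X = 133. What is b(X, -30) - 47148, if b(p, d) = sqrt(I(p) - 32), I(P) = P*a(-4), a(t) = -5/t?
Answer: -47148 + sqrt(537)/2 ≈ -47136.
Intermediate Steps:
I(P) = 5*P/4 (I(P) = P*(-5/(-4)) = P*(-5*(-1/4)) = P*(5/4) = 5*P/4)
b(p, d) = sqrt(-32 + 5*p/4) (b(p, d) = sqrt(5*p/4 - 32) = sqrt(-32 + 5*p/4))
b(X, -30) - 47148 = sqrt(-128 + 5*133)/2 - 47148 = sqrt(-128 + 665)/2 - 47148 = sqrt(537)/2 - 47148 = -47148 + sqrt(537)/2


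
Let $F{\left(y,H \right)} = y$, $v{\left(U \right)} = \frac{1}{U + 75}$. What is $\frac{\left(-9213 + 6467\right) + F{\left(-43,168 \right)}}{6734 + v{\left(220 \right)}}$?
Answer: $- \frac{822755}{1986531} \approx -0.41417$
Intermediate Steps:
$v{\left(U \right)} = \frac{1}{75 + U}$
$\frac{\left(-9213 + 6467\right) + F{\left(-43,168 \right)}}{6734 + v{\left(220 \right)}} = \frac{\left(-9213 + 6467\right) - 43}{6734 + \frac{1}{75 + 220}} = \frac{-2746 - 43}{6734 + \frac{1}{295}} = - \frac{2789}{6734 + \frac{1}{295}} = - \frac{2789}{\frac{1986531}{295}} = \left(-2789\right) \frac{295}{1986531} = - \frac{822755}{1986531}$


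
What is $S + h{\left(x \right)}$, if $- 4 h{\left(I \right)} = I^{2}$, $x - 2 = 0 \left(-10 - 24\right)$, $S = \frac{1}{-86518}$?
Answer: $- \frac{86519}{86518} \approx -1.0$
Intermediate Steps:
$S = - \frac{1}{86518} \approx -1.1558 \cdot 10^{-5}$
$x = 2$ ($x = 2 + 0 \left(-10 - 24\right) = 2 + 0 \left(-34\right) = 2 + 0 = 2$)
$h{\left(I \right)} = - \frac{I^{2}}{4}$
$S + h{\left(x \right)} = - \frac{1}{86518} - \frac{2^{2}}{4} = - \frac{1}{86518} - 1 = - \frac{86519}{86518}$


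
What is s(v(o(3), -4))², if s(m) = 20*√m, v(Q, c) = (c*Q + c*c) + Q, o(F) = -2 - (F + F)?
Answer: 16000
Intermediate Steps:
o(F) = -2 - 2*F
v(Q, c) = Q + c² + Q*c (v(Q, c) = (Q*c + c²) + Q = (c² + Q*c) + Q = Q + c² + Q*c)
s(v(o(3), -4))² = (20*√((-2 - 2*3) + (-4)² + (-2 - 2*3)*(-4)))² = (20*√((-2 - 6) + 16 + (-2 - 6)*(-4)))² = (20*√(-8 + 16 - 8*(-4)))² = (20*√(-8 + 16 + 32))² = (20*√40)² = (20*(2*√10))² = (40*√10)² = 16000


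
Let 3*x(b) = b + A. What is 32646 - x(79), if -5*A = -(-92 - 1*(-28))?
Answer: 489359/15 ≈ 32624.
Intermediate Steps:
A = -64/5 (A = -(-1)*(-92 - 1*(-28))/5 = -(-1)*(-92 + 28)/5 = -(-1)*(-64)/5 = -⅕*64 = -64/5 ≈ -12.800)
x(b) = -64/15 + b/3 (x(b) = (b - 64/5)/3 = (-64/5 + b)/3 = -64/15 + b/3)
32646 - x(79) = 32646 - (-64/15 + (⅓)*79) = 32646 - (-64/15 + 79/3) = 32646 - 1*331/15 = 32646 - 331/15 = 489359/15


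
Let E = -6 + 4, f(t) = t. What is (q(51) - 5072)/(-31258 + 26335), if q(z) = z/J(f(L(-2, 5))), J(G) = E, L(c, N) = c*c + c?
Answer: 10195/9846 ≈ 1.0354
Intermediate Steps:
L(c, N) = c + c**2 (L(c, N) = c**2 + c = c + c**2)
E = -2
J(G) = -2
q(z) = -z/2 (q(z) = z/(-2) = z*(-1/2) = -z/2)
(q(51) - 5072)/(-31258 + 26335) = (-1/2*51 - 5072)/(-31258 + 26335) = (-51/2 - 5072)/(-4923) = -10195/2*(-1/4923) = 10195/9846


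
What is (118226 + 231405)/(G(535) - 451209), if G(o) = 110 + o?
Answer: -349631/450564 ≈ -0.77598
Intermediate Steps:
(118226 + 231405)/(G(535) - 451209) = (118226 + 231405)/((110 + 535) - 451209) = 349631/(645 - 451209) = 349631/(-450564) = 349631*(-1/450564) = -349631/450564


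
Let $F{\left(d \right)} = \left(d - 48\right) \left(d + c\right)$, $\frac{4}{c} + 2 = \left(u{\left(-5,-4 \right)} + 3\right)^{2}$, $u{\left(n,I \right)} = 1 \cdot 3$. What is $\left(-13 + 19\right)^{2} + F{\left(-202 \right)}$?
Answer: $\frac{858612}{17} \approx 50507.0$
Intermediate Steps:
$u{\left(n,I \right)} = 3$
$c = \frac{2}{17}$ ($c = \frac{4}{-2 + \left(3 + 3\right)^{2}} = \frac{4}{-2 + 6^{2}} = \frac{4}{-2 + 36} = \frac{4}{34} = 4 \cdot \frac{1}{34} = \frac{2}{17} \approx 0.11765$)
$F{\left(d \right)} = \left(-48 + d\right) \left(\frac{2}{17} + d\right)$ ($F{\left(d \right)} = \left(d - 48\right) \left(d + \frac{2}{17}\right) = \left(-48 + d\right) \left(\frac{2}{17} + d\right)$)
$\left(-13 + 19\right)^{2} + F{\left(-202 \right)} = \left(-13 + 19\right)^{2} - \left(- \frac{164332}{17} - 40804\right) = 6^{2} + \left(- \frac{96}{17} + 40804 + \frac{164428}{17}\right) = 36 + \frac{858000}{17} = \frac{858612}{17}$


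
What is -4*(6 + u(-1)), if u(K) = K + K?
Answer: -16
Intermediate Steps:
u(K) = 2*K
-4*(6 + u(-1)) = -4*(6 + 2*(-1)) = -4*(6 - 2) = -4*4 = -16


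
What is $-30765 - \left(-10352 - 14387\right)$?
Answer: $-6026$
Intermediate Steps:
$-30765 - \left(-10352 - 14387\right) = -30765 - -24739 = -30765 + 24739 = -6026$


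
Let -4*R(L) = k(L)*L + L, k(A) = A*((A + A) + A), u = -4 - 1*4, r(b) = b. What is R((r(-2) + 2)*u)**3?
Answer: 0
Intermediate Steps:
u = -8 (u = -4 - 4 = -8)
k(A) = 3*A**2 (k(A) = A*(2*A + A) = A*(3*A) = 3*A**2)
R(L) = -3*L**3/4 - L/4 (R(L) = -((3*L**2)*L + L)/4 = -(3*L**3 + L)/4 = -(L + 3*L**3)/4 = -3*L**3/4 - L/4)
R((r(-2) + 2)*u)**3 = (-(-2 + 2)*(-8)*(1 + 3*((-2 + 2)*(-8))**2)/4)**3 = (-0*(-8)*(1 + 3*(0*(-8))**2)/4)**3 = (-1/4*0*(1 + 3*0**2))**3 = (-1/4*0*(1 + 3*0))**3 = (-1/4*0*(1 + 0))**3 = (-1/4*0*1)**3 = 0**3 = 0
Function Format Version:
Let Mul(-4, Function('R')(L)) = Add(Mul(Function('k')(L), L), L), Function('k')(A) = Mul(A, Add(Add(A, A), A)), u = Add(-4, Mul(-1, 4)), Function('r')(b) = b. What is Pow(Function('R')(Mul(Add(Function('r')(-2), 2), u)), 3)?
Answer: 0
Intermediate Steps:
u = -8 (u = Add(-4, -4) = -8)
Function('k')(A) = Mul(3, Pow(A, 2)) (Function('k')(A) = Mul(A, Add(Mul(2, A), A)) = Mul(A, Mul(3, A)) = Mul(3, Pow(A, 2)))
Function('R')(L) = Add(Mul(Rational(-3, 4), Pow(L, 3)), Mul(Rational(-1, 4), L)) (Function('R')(L) = Mul(Rational(-1, 4), Add(Mul(Mul(3, Pow(L, 2)), L), L)) = Mul(Rational(-1, 4), Add(Mul(3, Pow(L, 3)), L)) = Mul(Rational(-1, 4), Add(L, Mul(3, Pow(L, 3)))) = Add(Mul(Rational(-3, 4), Pow(L, 3)), Mul(Rational(-1, 4), L)))
Pow(Function('R')(Mul(Add(Function('r')(-2), 2), u)), 3) = Pow(Mul(Rational(-1, 4), Mul(Add(-2, 2), -8), Add(1, Mul(3, Pow(Mul(Add(-2, 2), -8), 2)))), 3) = Pow(Mul(Rational(-1, 4), Mul(0, -8), Add(1, Mul(3, Pow(Mul(0, -8), 2)))), 3) = Pow(Mul(Rational(-1, 4), 0, Add(1, Mul(3, Pow(0, 2)))), 3) = Pow(Mul(Rational(-1, 4), 0, Add(1, Mul(3, 0))), 3) = Pow(Mul(Rational(-1, 4), 0, Add(1, 0)), 3) = Pow(Mul(Rational(-1, 4), 0, 1), 3) = Pow(0, 3) = 0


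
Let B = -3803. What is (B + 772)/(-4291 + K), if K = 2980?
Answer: 3031/1311 ≈ 2.3120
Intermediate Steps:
(B + 772)/(-4291 + K) = (-3803 + 772)/(-4291 + 2980) = -3031/(-1311) = -3031*(-1/1311) = 3031/1311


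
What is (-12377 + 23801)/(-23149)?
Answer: -1632/3307 ≈ -0.49350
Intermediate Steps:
(-12377 + 23801)/(-23149) = 11424*(-1/23149) = -1632/3307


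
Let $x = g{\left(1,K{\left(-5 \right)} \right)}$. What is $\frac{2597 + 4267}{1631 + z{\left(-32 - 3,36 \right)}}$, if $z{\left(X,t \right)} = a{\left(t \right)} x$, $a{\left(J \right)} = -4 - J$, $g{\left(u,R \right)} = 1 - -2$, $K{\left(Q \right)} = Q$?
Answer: $\frac{6864}{1511} \approx 4.5427$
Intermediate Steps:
$g{\left(u,R \right)} = 3$ ($g{\left(u,R \right)} = 1 + 2 = 3$)
$x = 3$
$z{\left(X,t \right)} = -12 - 3 t$ ($z{\left(X,t \right)} = \left(-4 - t\right) 3 = -12 - 3 t$)
$\frac{2597 + 4267}{1631 + z{\left(-32 - 3,36 \right)}} = \frac{2597 + 4267}{1631 - 120} = \frac{6864}{1631 - 120} = \frac{6864}{1511}$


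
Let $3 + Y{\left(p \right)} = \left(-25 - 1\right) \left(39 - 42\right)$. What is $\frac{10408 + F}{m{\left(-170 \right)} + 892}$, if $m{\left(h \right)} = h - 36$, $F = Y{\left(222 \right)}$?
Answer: $\frac{10483}{686} \approx 15.281$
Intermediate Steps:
$Y{\left(p \right)} = 75$ ($Y{\left(p \right)} = -3 + \left(-25 - 1\right) \left(39 - 42\right) = -3 - -78 = -3 + 78 = 75$)
$F = 75$
$m{\left(h \right)} = -36 + h$
$\frac{10408 + F}{m{\left(-170 \right)} + 892} = \frac{10408 + 75}{\left(-36 - 170\right) + 892} = \frac{10483}{-206 + 892} = \frac{10483}{686}$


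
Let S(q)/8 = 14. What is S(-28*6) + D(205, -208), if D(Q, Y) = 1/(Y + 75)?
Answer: 14895/133 ≈ 111.99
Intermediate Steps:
S(q) = 112 (S(q) = 8*14 = 112)
D(Q, Y) = 1/(75 + Y)
S(-28*6) + D(205, -208) = 112 + 1/(75 - 208) = 112 + 1/(-133) = 112 - 1/133 = 14895/133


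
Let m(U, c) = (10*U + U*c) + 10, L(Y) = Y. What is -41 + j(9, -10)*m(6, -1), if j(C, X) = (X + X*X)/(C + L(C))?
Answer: 279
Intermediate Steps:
j(C, X) = (X + X²)/(2*C) (j(C, X) = (X + X*X)/(C + C) = (X + X²)/((2*C)) = (X + X²)*(1/(2*C)) = (X + X²)/(2*C))
m(U, c) = 10 + 10*U + U*c
-41 + j(9, -10)*m(6, -1) = -41 + ((½)*(-10)*(1 - 10)/9)*(10 + 10*6 + 6*(-1)) = -41 + ((½)*(-10)*(⅑)*(-9))*(10 + 60 - 6) = -41 + 5*64 = -41 + 320 = 279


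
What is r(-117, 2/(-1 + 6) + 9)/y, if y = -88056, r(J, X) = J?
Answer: 13/9784 ≈ 0.0013287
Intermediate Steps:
r(-117, 2/(-1 + 6) + 9)/y = -117/(-88056) = -117*(-1/88056) = 13/9784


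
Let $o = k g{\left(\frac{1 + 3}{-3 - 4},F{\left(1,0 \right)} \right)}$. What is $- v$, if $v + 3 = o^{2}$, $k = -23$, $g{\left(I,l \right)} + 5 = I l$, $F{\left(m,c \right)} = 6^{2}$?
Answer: $- \frac{16949542}{49} \approx -3.4591 \cdot 10^{5}$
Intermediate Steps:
$F{\left(m,c \right)} = 36$
$g{\left(I,l \right)} = -5 + I l$
$o = \frac{4117}{7}$ ($o = - 23 \left(-5 + \frac{1 + 3}{-3 - 4} \cdot 36\right) = - 23 \left(-5 + \frac{4}{-7} \cdot 36\right) = - 23 \left(-5 + 4 \left(- \frac{1}{7}\right) 36\right) = - 23 \left(-5 - \frac{144}{7}\right) = \left(-23\right) \left(- \frac{179}{7}\right) = \frac{4117}{7} \approx 588.14$)
$v = \frac{16949542}{49}$ ($v = -3 + \left(\frac{4117}{7}\right)^{2} = -3 + \frac{16949689}{49} = \frac{16949542}{49} \approx 3.4591 \cdot 10^{5}$)
$- v = \left(-1\right) \frac{16949542}{49} = - \frac{16949542}{49}$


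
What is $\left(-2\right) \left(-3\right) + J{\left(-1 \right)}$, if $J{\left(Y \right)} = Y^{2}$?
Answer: $7$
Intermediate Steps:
$\left(-2\right) \left(-3\right) + J{\left(-1 \right)} = \left(-2\right) \left(-3\right) + \left(-1\right)^{2} = 6 + 1 = 7$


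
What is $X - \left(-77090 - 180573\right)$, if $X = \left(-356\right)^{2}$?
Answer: $384399$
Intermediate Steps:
$X = 126736$
$X - \left(-77090 - 180573\right) = 126736 - \left(-77090 - 180573\right) = 126736 - -257663 = 126736 + 257663 = 384399$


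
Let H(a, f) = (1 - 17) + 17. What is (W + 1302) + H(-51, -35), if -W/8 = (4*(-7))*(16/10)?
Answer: 8307/5 ≈ 1661.4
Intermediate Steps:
W = 1792/5 (W = -8*4*(-7)*16/10 = -(-224)*16*(⅒) = -(-224)*8/5 = -8*(-224/5) = 1792/5 ≈ 358.40)
H(a, f) = 1 (H(a, f) = -16 + 17 = 1)
(W + 1302) + H(-51, -35) = (1792/5 + 1302) + 1 = 8302/5 + 1 = 8307/5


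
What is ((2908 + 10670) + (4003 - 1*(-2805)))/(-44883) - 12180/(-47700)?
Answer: -2365207/11893995 ≈ -0.19886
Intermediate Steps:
((2908 + 10670) + (4003 - 1*(-2805)))/(-44883) - 12180/(-47700) = (13578 + (4003 + 2805))*(-1/44883) - 12180*(-1/47700) = (13578 + 6808)*(-1/44883) + 203/795 = 20386*(-1/44883) + 203/795 = -20386/44883 + 203/795 = -2365207/11893995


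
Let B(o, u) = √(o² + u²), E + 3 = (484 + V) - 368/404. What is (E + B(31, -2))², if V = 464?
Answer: 9102038574/10201 + 190706*√965/101 ≈ 9.5092e+5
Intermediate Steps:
E = 95353/101 (E = -3 + ((484 + 464) - 368/404) = -3 + (948 - 368*1/404) = -3 + (948 - 92/101) = -3 + 95656/101 = 95353/101 ≈ 944.09)
(E + B(31, -2))² = (95353/101 + √(31² + (-2)²))² = (95353/101 + √(961 + 4))² = (95353/101 + √965)²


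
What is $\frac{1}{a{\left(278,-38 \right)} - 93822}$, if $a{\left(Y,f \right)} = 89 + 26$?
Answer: $- \frac{1}{93707} \approx -1.0672 \cdot 10^{-5}$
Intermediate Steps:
$a{\left(Y,f \right)} = 115$
$\frac{1}{a{\left(278,-38 \right)} - 93822} = \frac{1}{115 - 93822} = \frac{1}{-93707} = - \frac{1}{93707}$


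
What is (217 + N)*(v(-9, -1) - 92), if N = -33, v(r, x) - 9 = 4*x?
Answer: -16008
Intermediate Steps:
v(r, x) = 9 + 4*x
(217 + N)*(v(-9, -1) - 92) = (217 - 33)*((9 + 4*(-1)) - 92) = 184*((9 - 4) - 92) = 184*(5 - 92) = 184*(-87) = -16008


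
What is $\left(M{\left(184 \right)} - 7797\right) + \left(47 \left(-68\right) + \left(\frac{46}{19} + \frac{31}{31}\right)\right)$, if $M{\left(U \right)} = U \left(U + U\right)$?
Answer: $\frac{1077726}{19} \approx 56722.0$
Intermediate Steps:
$M{\left(U \right)} = 2 U^{2}$ ($M{\left(U \right)} = U 2 U = 2 U^{2}$)
$\left(M{\left(184 \right)} - 7797\right) + \left(47 \left(-68\right) + \left(\frac{46}{19} + \frac{31}{31}\right)\right) = \left(2 \cdot 184^{2} - 7797\right) + \left(47 \left(-68\right) + \left(\frac{46}{19} + \frac{31}{31}\right)\right) = \left(2 \cdot 33856 - 7797\right) + \left(-3196 + \left(46 \cdot \frac{1}{19} + 31 \cdot \frac{1}{31}\right)\right) = \left(67712 - 7797\right) + \left(-3196 + \left(\frac{46}{19} + 1\right)\right) = 59915 + \left(-3196 + \frac{65}{19}\right) = 59915 - \frac{60659}{19} = \frac{1077726}{19}$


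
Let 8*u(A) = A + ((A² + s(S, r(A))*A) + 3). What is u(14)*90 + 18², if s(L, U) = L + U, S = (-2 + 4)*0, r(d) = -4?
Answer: 8361/4 ≈ 2090.3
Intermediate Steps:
S = 0 (S = 2*0 = 0)
u(A) = 3/8 - 3*A/8 + A²/8 (u(A) = (A + ((A² + (0 - 4)*A) + 3))/8 = (A + ((A² - 4*A) + 3))/8 = (A + (3 + A² - 4*A))/8 = (3 + A² - 3*A)/8 = 3/8 - 3*A/8 + A²/8)
u(14)*90 + 18² = (3/8 - 3/8*14 + (⅛)*14²)*90 + 18² = (3/8 - 21/4 + (⅛)*196)*90 + 324 = (3/8 - 21/4 + 49/2)*90 + 324 = (157/8)*90 + 324 = 7065/4 + 324 = 8361/4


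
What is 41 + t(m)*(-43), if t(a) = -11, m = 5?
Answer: 514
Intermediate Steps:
41 + t(m)*(-43) = 41 - 11*(-43) = 41 + 473 = 514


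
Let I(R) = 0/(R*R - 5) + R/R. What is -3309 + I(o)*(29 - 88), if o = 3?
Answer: -3368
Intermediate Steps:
I(R) = 1 (I(R) = 0/(R² - 5) + 1 = 0/(-5 + R²) + 1 = 0 + 1 = 1)
-3309 + I(o)*(29 - 88) = -3309 + 1*(29 - 88) = -3309 + 1*(-59) = -3309 - 59 = -3368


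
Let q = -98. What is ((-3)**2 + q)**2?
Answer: 7921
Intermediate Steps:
((-3)**2 + q)**2 = ((-3)**2 - 98)**2 = (9 - 98)**2 = (-89)**2 = 7921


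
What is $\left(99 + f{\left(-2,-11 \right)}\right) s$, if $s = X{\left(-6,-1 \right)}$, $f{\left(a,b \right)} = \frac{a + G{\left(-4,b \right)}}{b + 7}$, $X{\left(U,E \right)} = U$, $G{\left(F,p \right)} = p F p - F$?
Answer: $-1317$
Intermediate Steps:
$G{\left(F,p \right)} = - F + F p^{2}$ ($G{\left(F,p \right)} = F p p - F = F p^{2} - F = - F + F p^{2}$)
$f{\left(a,b \right)} = \frac{4 + a - 4 b^{2}}{7 + b}$ ($f{\left(a,b \right)} = \frac{a - 4 \left(-1 + b^{2}\right)}{b + 7} = \frac{a - \left(-4 + 4 b^{2}\right)}{7 + b} = \frac{4 + a - 4 b^{2}}{7 + b}$)
$s = -6$
$\left(99 + f{\left(-2,-11 \right)}\right) s = \left(99 + \frac{4 - 2 - 4 \left(-11\right)^{2}}{7 - 11}\right) \left(-6\right) = \left(99 + \frac{4 - 2 - 484}{-4}\right) \left(-6\right) = \left(99 - \frac{4 - 2 - 484}{4}\right) \left(-6\right) = \left(99 - - \frac{241}{2}\right) \left(-6\right) = \left(99 + \frac{241}{2}\right) \left(-6\right) = \frac{439}{2} \left(-6\right) = -1317$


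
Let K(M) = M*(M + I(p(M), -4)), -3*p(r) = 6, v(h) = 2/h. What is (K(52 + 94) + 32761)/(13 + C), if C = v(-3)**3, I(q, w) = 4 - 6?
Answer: 1452195/343 ≈ 4233.8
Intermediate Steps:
p(r) = -2 (p(r) = -1/3*6 = -2)
I(q, w) = -2
K(M) = M*(-2 + M) (K(M) = M*(M - 2) = M*(-2 + M))
C = -8/27 (C = (2/(-3))**3 = (2*(-1/3))**3 = (-2/3)**3 = -8/27 ≈ -0.29630)
(K(52 + 94) + 32761)/(13 + C) = ((52 + 94)*(-2 + (52 + 94)) + 32761)/(13 - 8/27) = (146*(-2 + 146) + 32761)/(343/27) = (146*144 + 32761)*(27/343) = (21024 + 32761)*(27/343) = 53785*(27/343) = 1452195/343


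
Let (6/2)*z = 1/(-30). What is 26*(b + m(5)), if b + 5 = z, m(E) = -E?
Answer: -11713/45 ≈ -260.29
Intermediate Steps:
z = -1/90 (z = (⅓)/(-30) = (⅓)*(-1/30) = -1/90 ≈ -0.011111)
b = -451/90 (b = -5 - 1/90 = -451/90 ≈ -5.0111)
26*(b + m(5)) = 26*(-451/90 - 1*5) = 26*(-451/90 - 5) = 26*(-901/90) = -11713/45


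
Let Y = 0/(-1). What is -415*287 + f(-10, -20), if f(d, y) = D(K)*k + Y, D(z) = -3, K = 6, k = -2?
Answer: -119099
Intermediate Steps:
Y = 0 (Y = 0*(-1) = 0)
f(d, y) = 6 (f(d, y) = -3*(-2) + 0 = 6 + 0 = 6)
-415*287 + f(-10, -20) = -415*287 + 6 = -119105 + 6 = -119099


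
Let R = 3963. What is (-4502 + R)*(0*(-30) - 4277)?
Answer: 2305303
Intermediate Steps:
(-4502 + R)*(0*(-30) - 4277) = (-4502 + 3963)*(0*(-30) - 4277) = -539*(0 - 4277) = -539*(-4277) = 2305303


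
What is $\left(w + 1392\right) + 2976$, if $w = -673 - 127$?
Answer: $3568$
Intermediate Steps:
$w = -800$
$\left(w + 1392\right) + 2976 = \left(-800 + 1392\right) + 2976 = 592 + 2976 = 3568$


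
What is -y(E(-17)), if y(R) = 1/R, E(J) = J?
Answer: 1/17 ≈ 0.058824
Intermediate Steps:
-y(E(-17)) = -1/(-17) = -1*(-1/17) = 1/17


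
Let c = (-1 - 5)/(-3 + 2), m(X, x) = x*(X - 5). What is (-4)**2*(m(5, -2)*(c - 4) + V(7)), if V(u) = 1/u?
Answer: 16/7 ≈ 2.2857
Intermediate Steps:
m(X, x) = x*(-5 + X)
c = 6 (c = -6/(-1) = -6*(-1) = 6)
(-4)**2*(m(5, -2)*(c - 4) + V(7)) = (-4)**2*((-2*(-5 + 5))*(6 - 4) + 1/7) = 16*(-2*0*2 + 1/7) = 16*(0*2 + 1/7) = 16*(0 + 1/7) = 16*(1/7) = 16/7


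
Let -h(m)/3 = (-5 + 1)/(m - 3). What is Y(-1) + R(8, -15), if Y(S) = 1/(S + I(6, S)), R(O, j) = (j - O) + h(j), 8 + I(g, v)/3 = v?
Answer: -1991/84 ≈ -23.702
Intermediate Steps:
I(g, v) = -24 + 3*v
h(m) = 12/(-3 + m) (h(m) = -3*(-5 + 1)/(m - 3) = -(-12)/(-3 + m) = 12/(-3 + m))
R(O, j) = j - O + 12/(-3 + j) (R(O, j) = (j - O) + 12/(-3 + j) = j - O + 12/(-3 + j))
Y(S) = 1/(-24 + 4*S) (Y(S) = 1/(S + (-24 + 3*S)) = 1/(-24 + 4*S))
Y(-1) + R(8, -15) = 1/(4*(-6 - 1)) + (12 + (-3 - 15)*(-15 - 1*8))/(-3 - 15) = (1/4)/(-7) + (12 - 18*(-15 - 8))/(-18) = (1/4)*(-1/7) - (12 - 18*(-23))/18 = -1/28 - (12 + 414)/18 = -1/28 - 1/18*426 = -1/28 - 71/3 = -1991/84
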